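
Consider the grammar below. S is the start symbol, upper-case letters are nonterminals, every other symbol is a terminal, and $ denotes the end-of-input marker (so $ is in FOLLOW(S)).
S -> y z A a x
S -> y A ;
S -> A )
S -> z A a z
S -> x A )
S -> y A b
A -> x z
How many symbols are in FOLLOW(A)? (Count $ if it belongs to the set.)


S is the start symbol and does not occur in any rule body, so FOLLOW(S) = {$}.
Examining every occurrence of A in a rule body:
  S -> y z A a x : A is followed by terminal 'a' -> add 'a'
  S -> y A ; : A is followed by terminal ';' -> add ';'
  S -> A ) : A is followed by terminal ')' -> add ')'
  S -> z A a z : A is followed by terminal 'a' -> add 'a' (already in the set)
  S -> x A ) : A is followed by terminal ')' -> add ')' (already in the set)
  S -> y A b : A is followed by terminal 'b' -> add 'b'
  A -> x z : A does not occur in the body -> contributes nothing
FOLLOW(A) = {), ;, a, b}
Count: 4

4


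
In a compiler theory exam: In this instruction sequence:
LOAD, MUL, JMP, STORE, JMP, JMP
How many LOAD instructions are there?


Scanning instruction sequence for LOAD:
  Position 1: LOAD <- MATCH
  Position 2: MUL
  Position 3: JMP
  Position 4: STORE
  Position 5: JMP
  Position 6: JMP
Matches at positions: [1]
Total LOAD count: 1

1


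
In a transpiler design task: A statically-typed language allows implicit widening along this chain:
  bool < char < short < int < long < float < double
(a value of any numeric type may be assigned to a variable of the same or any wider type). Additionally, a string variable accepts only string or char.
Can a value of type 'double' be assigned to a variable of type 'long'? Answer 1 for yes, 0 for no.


Target variable type: long
Source value type: double
Numeric ranks: double=6, long=4
Widening allowed iff rank(source) <= rank(target): 6 <= 4? No
Result: 0

0


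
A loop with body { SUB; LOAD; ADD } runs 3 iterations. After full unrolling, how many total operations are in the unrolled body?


Loop body operations: SUB, LOAD, ADD (3 ops per iteration)
Unrolling 3 iterations:
  Iteration 1: SUB, LOAD, ADD (3 ops)
  Iteration 2: SUB, LOAD, ADD (3 ops)
  Iteration 3: SUB, LOAD, ADD (3 ops)
Total: 3 iterations * 3 ops/iter = 9 operations

9


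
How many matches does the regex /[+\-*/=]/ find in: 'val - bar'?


Pattern: /[+\-*/=]/ (operators)
Input: 'val - bar'
Scanning for matches:
  Match 1: '-'
Total matches: 1

1


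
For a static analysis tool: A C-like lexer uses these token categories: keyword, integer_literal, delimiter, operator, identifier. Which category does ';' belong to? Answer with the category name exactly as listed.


Token: ';'
Checking categories:
  identifier: no
  integer_literal: no
  operator: no
  keyword: no
  delimiter: YES
Category: delimiter

delimiter


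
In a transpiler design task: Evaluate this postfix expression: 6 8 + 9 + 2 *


Processing tokens left to right:
Push 6, Push 8
Pop 6 and 8, compute 6 + 8 = 14, push 14
Push 9
Pop 14 and 9, compute 14 + 9 = 23, push 23
Push 2
Pop 23 and 2, compute 23 * 2 = 46, push 46
Stack result: 46

46


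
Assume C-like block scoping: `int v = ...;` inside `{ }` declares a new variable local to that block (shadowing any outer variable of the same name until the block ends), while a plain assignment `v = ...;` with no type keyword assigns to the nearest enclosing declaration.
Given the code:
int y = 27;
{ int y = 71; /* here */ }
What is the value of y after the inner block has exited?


Analyzing scoping rules:
Outer scope: declares y = 27
Inner block: 'int y = 71;' declares a NEW y that shadows the outer one
When the block exits the inner y goes out of scope; the outer y was never modified -> 27
Result: 27

27


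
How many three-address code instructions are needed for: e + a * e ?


Expression: e + a * e
Generating three-address code (respecting * over +/- precedence):
  Instruction 1: t1 = a * e
  Instruction 2: t2 = e + t1
Total instructions: 2

2


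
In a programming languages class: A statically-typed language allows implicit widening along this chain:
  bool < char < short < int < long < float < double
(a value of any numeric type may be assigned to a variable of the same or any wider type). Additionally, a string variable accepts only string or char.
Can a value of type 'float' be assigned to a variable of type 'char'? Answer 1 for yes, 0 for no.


Target variable type: char
Source value type: float
Numeric ranks: float=5, char=1
Widening allowed iff rank(source) <= rank(target): 5 <= 1? No
Result: 0

0


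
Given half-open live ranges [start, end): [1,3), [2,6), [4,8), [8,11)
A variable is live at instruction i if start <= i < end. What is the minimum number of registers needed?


Live ranges:
  Var0: [1, 3)
  Var1: [2, 6)
  Var2: [4, 8)
  Var3: [8, 11)
Sweep-line events (position, delta, active):
  pos=1 start -> active=1
  pos=2 start -> active=2
  pos=3 end -> active=1
  pos=4 start -> active=2
  pos=6 end -> active=1
  pos=8 end -> active=0
  pos=8 start -> active=1
  pos=11 end -> active=0
Maximum simultaneous active: 2
Minimum registers needed: 2

2


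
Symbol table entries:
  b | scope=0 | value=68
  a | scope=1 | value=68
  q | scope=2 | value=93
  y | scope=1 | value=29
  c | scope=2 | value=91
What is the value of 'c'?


Searching symbol table for 'c':
  b | scope=0 | value=68
  a | scope=1 | value=68
  q | scope=2 | value=93
  y | scope=1 | value=29
  c | scope=2 | value=91 <- MATCH
Found 'c' at scope 2 with value 91

91


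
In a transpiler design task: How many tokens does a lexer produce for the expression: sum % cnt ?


Scanning 'sum % cnt'
Token 1: 'sum' -> identifier
Token 2: '%' -> operator
Token 3: 'cnt' -> identifier
Total tokens: 3

3


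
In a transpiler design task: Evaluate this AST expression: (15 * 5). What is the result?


Expression: (15 * 5)
Evaluating step by step:
  15 * 5 = 75
Result: 75

75


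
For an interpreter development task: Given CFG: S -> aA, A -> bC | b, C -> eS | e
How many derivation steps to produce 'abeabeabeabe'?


Grammar: S -> aA, A -> bC | b, C -> eS | e
Deriving 'abeabeabeabe':
Step 1: S -> aA => aA
Step 2: A -> bC => abC
Step 3: C -> eS => abeS
Step 4: S -> aA => abeaA
Step 5: A -> bC => abeabC
Step 6: C -> eS => abeabeS
Step 7: S -> aA => abeabeaA
Step 8: A -> bC => abeabeabC
Step 9: C -> eS => abeabeabeS
Step 10: S -> aA => abeabeabeaA
Step 11: A -> bC => abeabeabeabC
Step 12: C -> e => abeabeabeabe
Total derivation steps: 12

12


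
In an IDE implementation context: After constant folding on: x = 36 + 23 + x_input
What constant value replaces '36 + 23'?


Identifying constant sub-expression:
  Original: x = 36 + 23 + x_input
  36 and 23 are both compile-time constants
  Evaluating: 36 + 23 = 59
  After folding: x = 59 + x_input

59


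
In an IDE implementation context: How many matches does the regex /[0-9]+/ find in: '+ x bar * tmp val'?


Pattern: /[0-9]+/ (int literals)
Input: '+ x bar * tmp val'
Scanning for matches:
Total matches: 0

0


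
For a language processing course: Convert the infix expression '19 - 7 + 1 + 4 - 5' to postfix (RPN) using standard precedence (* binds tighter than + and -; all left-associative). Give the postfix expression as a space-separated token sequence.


Applying the shunting-yard algorithm:
  Operand 19 -> output
  Push '-' onto operator stack -> op-stack: [-]
  Operand 7 -> output
  See '+' (prec 1); top '-' (prec 1) >= it -> pop '-' to output
  Push '+' onto operator stack -> op-stack: [+]
  Operand 1 -> output
  See '+' (prec 1); top '+' (prec 1) >= it -> pop '+' to output
  Push '+' onto operator stack -> op-stack: [+]
  Operand 4 -> output
  See '-' (prec 1); top '+' (prec 1) >= it -> pop '+' to output
  Push '-' onto operator stack -> op-stack: [-]
  Operand 5 -> output
  End of input: pop '-' to output
Postfix result: 19 7 - 1 + 4 + 5 -

19 7 - 1 + 4 + 5 -


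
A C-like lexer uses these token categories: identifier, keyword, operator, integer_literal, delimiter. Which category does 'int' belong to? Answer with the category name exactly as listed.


Token: 'int'
Checking categories:
  identifier: no
  integer_literal: no
  operator: no
  keyword: YES
  delimiter: no
Category: keyword

keyword


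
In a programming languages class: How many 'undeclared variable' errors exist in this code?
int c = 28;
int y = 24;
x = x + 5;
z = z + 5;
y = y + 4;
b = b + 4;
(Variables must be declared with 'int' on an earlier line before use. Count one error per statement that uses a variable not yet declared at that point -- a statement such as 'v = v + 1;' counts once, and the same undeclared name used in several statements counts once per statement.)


Scanning code line by line:
  Line 1: declare 'c' -> declared = ['c']
  Line 2: declare 'y' -> declared = ['c', 'y']
  Line 3: use 'x' -> ERROR (undeclared)
  Line 4: use 'z' -> ERROR (undeclared)
  Line 5: use 'y' -> OK (declared)
  Line 6: use 'b' -> ERROR (undeclared)
Total undeclared variable errors: 3

3


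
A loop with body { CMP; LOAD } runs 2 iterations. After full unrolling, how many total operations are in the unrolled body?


Loop body operations: CMP, LOAD (2 ops per iteration)
Unrolling 2 iterations:
  Iteration 1: CMP, LOAD (2 ops)
  Iteration 2: CMP, LOAD (2 ops)
Total: 2 iterations * 2 ops/iter = 4 operations

4


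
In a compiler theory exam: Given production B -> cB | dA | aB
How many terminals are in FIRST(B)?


Production: B -> cB | dA | aB
Examining each alternative for leading terminals:
  B -> cB : first terminal = 'c'
  B -> dA : first terminal = 'd'
  B -> aB : first terminal = 'a'
FIRST(B) = {a, c, d}
Count: 3

3


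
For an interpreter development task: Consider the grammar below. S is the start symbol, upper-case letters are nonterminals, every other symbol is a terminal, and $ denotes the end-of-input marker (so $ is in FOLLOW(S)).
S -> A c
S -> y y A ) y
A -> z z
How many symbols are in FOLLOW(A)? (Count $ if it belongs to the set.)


S is the start symbol and does not occur in any rule body, so FOLLOW(S) = {$}.
Examining every occurrence of A in a rule body:
  S -> A c : A is followed by terminal 'c' -> add 'c'
  S -> y y A ) y : A is followed by terminal ')' -> add ')'
  A -> z z : A does not occur in the body -> contributes nothing
FOLLOW(A) = {), c}
Count: 2

2


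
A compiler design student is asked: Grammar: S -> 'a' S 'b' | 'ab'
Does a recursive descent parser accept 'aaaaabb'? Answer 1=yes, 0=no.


Grammar accepts strings of the form a^n b^n (n >= 1)
Word: 'aaaaabb'
Counting: 5 a's and 2 b's
Check: 5 == 2? No
Mismatch: a-count != b-count
Rejected

0


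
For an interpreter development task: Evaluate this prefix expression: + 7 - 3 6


Parsing prefix expression: + 7 - 3 6
Step 1: Innermost operation '- 3 6'
  3 - 6 = -3
Step 2: Outer operation '+ 7 [-3]'
  7 + -3 = 4

4


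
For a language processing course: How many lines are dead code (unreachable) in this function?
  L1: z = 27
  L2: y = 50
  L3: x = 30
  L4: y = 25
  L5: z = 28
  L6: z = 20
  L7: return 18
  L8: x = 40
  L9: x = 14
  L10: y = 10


Analyzing control flow:
  L1: reachable (before return)
  L2: reachable (before return)
  L3: reachable (before return)
  L4: reachable (before return)
  L5: reachable (before return)
  L6: reachable (before return)
  L7: reachable (return statement)
  L8: DEAD (after return at L7)
  L9: DEAD (after return at L7)
  L10: DEAD (after return at L7)
Return at L7, total lines = 10
Dead lines: L8 through L10
Count: 3

3


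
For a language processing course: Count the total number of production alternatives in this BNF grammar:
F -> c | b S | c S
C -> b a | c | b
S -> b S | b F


Counting alternatives per rule:
  F: 3 alternative(s)
  C: 3 alternative(s)
  S: 2 alternative(s)
Sum: 3 + 3 + 2 = 8

8


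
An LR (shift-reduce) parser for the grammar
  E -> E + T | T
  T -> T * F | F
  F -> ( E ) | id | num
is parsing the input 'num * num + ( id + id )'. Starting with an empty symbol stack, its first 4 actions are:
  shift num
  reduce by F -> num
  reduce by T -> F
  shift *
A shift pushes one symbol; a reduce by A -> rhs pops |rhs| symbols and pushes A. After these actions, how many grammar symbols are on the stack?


Tracking the symbol stack through each action:
  Action 1: shift 'num' : push -> stack = [num] (size 1)
  Action 2: reduce by F -> num : pop 1, push F -> stack = [F] (size 1)
  Action 3: reduce by T -> F : pop 1, push T -> stack = [T] (size 1)
  Action 4: shift '*' : push -> stack = [T, *] (size 2)
Final stack size: 2

2


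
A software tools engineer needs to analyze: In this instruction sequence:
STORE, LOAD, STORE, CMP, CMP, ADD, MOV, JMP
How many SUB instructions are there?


Scanning instruction sequence for SUB:
  Position 1: STORE
  Position 2: LOAD
  Position 3: STORE
  Position 4: CMP
  Position 5: CMP
  Position 6: ADD
  Position 7: MOV
  Position 8: JMP
Matches at positions: []
Total SUB count: 0

0


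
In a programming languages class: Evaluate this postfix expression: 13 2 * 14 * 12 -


Processing tokens left to right:
Push 13, Push 2
Pop 13 and 2, compute 13 * 2 = 26, push 26
Push 14
Pop 26 and 14, compute 26 * 14 = 364, push 364
Push 12
Pop 364 and 12, compute 364 - 12 = 352, push 352
Stack result: 352

352


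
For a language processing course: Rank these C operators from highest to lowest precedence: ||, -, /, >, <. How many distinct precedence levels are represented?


Looking up precedence for each operator:
  || -> precedence 1
  - -> precedence 5
  / -> precedence 6
  > -> precedence 4
  < -> precedence 4
Sorted highest to lowest: /, -, >, <, ||
Distinct precedence values: [6, 5, 4, 1]
Number of distinct levels: 4

4


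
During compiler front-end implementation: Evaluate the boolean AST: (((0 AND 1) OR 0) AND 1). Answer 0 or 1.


Step 1: Evaluate inner node
  0 AND 1 = 0
Step 2: Evaluate next node
  0 OR 0 = 0
Step 3: Evaluate root node
  0 AND 1 = 0

0


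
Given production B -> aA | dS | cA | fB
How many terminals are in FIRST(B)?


Production: B -> aA | dS | cA | fB
Examining each alternative for leading terminals:
  B -> aA : first terminal = 'a'
  B -> dS : first terminal = 'd'
  B -> cA : first terminal = 'c'
  B -> fB : first terminal = 'f'
FIRST(B) = {a, c, d, f}
Count: 4

4


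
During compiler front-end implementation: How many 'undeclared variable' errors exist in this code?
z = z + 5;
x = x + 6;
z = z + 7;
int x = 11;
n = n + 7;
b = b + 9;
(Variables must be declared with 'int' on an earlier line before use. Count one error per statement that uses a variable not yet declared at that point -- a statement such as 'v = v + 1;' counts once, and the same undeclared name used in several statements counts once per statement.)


Scanning code line by line:
  Line 1: use 'z' -> ERROR (undeclared)
  Line 2: use 'x' -> ERROR (undeclared)
  Line 3: use 'z' -> ERROR (undeclared)
  Line 4: declare 'x' -> declared = ['x']
  Line 5: use 'n' -> ERROR (undeclared)
  Line 6: use 'b' -> ERROR (undeclared)
Total undeclared variable errors: 5

5


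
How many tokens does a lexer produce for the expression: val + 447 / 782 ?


Scanning 'val + 447 / 782'
Token 1: 'val' -> identifier
Token 2: '+' -> operator
Token 3: '447' -> integer_literal
Token 4: '/' -> operator
Token 5: '782' -> integer_literal
Total tokens: 5

5


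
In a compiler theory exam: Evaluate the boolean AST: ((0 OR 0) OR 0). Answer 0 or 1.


Step 1: Evaluate inner node
  0 OR 0 = 0
Step 2: Evaluate root node
  0 OR 0 = 0

0


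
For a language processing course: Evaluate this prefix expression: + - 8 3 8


Parsing prefix expression: + - 8 3 8
Step 1: Innermost operation '- 8 3'
  8 - 3 = 5
Step 2: Outer operation '+ [5] 8'
  5 + 8 = 13

13


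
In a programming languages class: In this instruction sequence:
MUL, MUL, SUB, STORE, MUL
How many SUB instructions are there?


Scanning instruction sequence for SUB:
  Position 1: MUL
  Position 2: MUL
  Position 3: SUB <- MATCH
  Position 4: STORE
  Position 5: MUL
Matches at positions: [3]
Total SUB count: 1

1


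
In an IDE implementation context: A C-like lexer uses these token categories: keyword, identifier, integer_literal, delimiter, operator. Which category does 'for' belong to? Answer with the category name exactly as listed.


Token: 'for'
Checking categories:
  identifier: no
  integer_literal: no
  operator: no
  keyword: YES
  delimiter: no
Category: keyword

keyword


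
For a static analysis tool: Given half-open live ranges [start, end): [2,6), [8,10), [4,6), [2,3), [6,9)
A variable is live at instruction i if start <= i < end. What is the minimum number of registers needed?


Live ranges:
  Var0: [2, 6)
  Var1: [8, 10)
  Var2: [4, 6)
  Var3: [2, 3)
  Var4: [6, 9)
Sweep-line events (position, delta, active):
  pos=2 start -> active=1
  pos=2 start -> active=2
  pos=3 end -> active=1
  pos=4 start -> active=2
  pos=6 end -> active=1
  pos=6 end -> active=0
  pos=6 start -> active=1
  pos=8 start -> active=2
  pos=9 end -> active=1
  pos=10 end -> active=0
Maximum simultaneous active: 2
Minimum registers needed: 2

2


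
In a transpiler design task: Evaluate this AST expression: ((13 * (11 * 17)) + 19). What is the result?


Expression: ((13 * (11 * 17)) + 19)
Evaluating step by step:
  11 * 17 = 187
  13 * 187 = 2431
  2431 + 19 = 2450
Result: 2450

2450


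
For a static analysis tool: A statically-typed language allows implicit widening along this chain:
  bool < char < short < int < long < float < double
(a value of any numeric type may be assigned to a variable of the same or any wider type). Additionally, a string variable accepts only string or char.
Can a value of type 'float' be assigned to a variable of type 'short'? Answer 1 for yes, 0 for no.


Target variable type: short
Source value type: float
Numeric ranks: float=5, short=2
Widening allowed iff rank(source) <= rank(target): 5 <= 2? No
Result: 0

0


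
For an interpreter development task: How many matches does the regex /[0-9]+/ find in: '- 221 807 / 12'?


Pattern: /[0-9]+/ (int literals)
Input: '- 221 807 / 12'
Scanning for matches:
  Match 1: '221'
  Match 2: '807'
  Match 3: '12'
Total matches: 3

3


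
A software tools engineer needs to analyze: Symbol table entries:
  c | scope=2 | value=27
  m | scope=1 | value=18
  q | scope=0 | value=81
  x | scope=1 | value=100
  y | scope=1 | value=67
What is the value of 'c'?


Searching symbol table for 'c':
  c | scope=2 | value=27 <- MATCH
  m | scope=1 | value=18
  q | scope=0 | value=81
  x | scope=1 | value=100
  y | scope=1 | value=67
Found 'c' at scope 2 with value 27

27


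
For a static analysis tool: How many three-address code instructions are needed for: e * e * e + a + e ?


Expression: e * e * e + a + e
Generating three-address code (respecting * over +/- precedence):
  Instruction 1: t1 = e * e
  Instruction 2: t2 = t1 * e
  Instruction 3: t3 = t2 + a
  Instruction 4: t4 = t3 + e
Total instructions: 4

4


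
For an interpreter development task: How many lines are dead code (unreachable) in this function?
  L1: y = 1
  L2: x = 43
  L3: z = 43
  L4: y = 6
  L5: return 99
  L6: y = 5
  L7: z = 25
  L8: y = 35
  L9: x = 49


Analyzing control flow:
  L1: reachable (before return)
  L2: reachable (before return)
  L3: reachable (before return)
  L4: reachable (before return)
  L5: reachable (return statement)
  L6: DEAD (after return at L5)
  L7: DEAD (after return at L5)
  L8: DEAD (after return at L5)
  L9: DEAD (after return at L5)
Return at L5, total lines = 9
Dead lines: L6 through L9
Count: 4

4


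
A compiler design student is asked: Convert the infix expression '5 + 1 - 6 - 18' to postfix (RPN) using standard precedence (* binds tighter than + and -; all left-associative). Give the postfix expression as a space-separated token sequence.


Applying the shunting-yard algorithm:
  Operand 5 -> output
  Push '+' onto operator stack -> op-stack: [+]
  Operand 1 -> output
  See '-' (prec 1); top '+' (prec 1) >= it -> pop '+' to output
  Push '-' onto operator stack -> op-stack: [-]
  Operand 6 -> output
  See '-' (prec 1); top '-' (prec 1) >= it -> pop '-' to output
  Push '-' onto operator stack -> op-stack: [-]
  Operand 18 -> output
  End of input: pop '-' to output
Postfix result: 5 1 + 6 - 18 -

5 1 + 6 - 18 -


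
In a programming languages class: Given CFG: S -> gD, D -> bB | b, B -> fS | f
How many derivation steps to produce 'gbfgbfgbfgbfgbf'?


Grammar: S -> gD, D -> bB | b, B -> fS | f
Deriving 'gbfgbfgbfgbfgbf':
Step 1: S -> gD => gD
Step 2: D -> bB => gbB
Step 3: B -> fS => gbfS
Step 4: S -> gD => gbfgD
Step 5: D -> bB => gbfgbB
Step 6: B -> fS => gbfgbfS
Step 7: S -> gD => gbfgbfgD
Step 8: D -> bB => gbfgbfgbB
Step 9: B -> fS => gbfgbfgbfS
Step 10: S -> gD => gbfgbfgbfgD
Step 11: D -> bB => gbfgbfgbfgbB
Step 12: B -> fS => gbfgbfgbfgbfS
Step 13: S -> gD => gbfgbfgbfgbfgD
Step 14: D -> bB => gbfgbfgbfgbfgbB
Step 15: B -> f => gbfgbfgbfgbfgbf
Total derivation steps: 15

15


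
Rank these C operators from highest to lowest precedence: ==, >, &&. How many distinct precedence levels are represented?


Looking up precedence for each operator:
  == -> precedence 3
  > -> precedence 4
  && -> precedence 2
Sorted highest to lowest: >, ==, &&
Distinct precedence values: [4, 3, 2]
Number of distinct levels: 3

3


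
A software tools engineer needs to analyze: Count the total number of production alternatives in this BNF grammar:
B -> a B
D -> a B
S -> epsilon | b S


Counting alternatives per rule:
  B: 1 alternative(s)
  D: 1 alternative(s)
  S: 2 alternative(s)
Sum: 1 + 1 + 2 = 4

4


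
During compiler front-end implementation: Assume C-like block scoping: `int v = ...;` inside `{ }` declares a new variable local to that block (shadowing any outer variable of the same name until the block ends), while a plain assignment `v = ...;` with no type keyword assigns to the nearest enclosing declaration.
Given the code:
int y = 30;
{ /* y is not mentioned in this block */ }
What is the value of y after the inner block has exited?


Analyzing scoping rules:
Outer scope: declares y = 30
Inner block: y is neither redeclared nor assigned -> unchanged
After the block -> 30
Result: 30

30


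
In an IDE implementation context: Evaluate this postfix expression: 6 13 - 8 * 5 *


Processing tokens left to right:
Push 6, Push 13
Pop 6 and 13, compute 6 - 13 = -7, push -7
Push 8
Pop -7 and 8, compute -7 * 8 = -56, push -56
Push 5
Pop -56 and 5, compute -56 * 5 = -280, push -280
Stack result: -280

-280


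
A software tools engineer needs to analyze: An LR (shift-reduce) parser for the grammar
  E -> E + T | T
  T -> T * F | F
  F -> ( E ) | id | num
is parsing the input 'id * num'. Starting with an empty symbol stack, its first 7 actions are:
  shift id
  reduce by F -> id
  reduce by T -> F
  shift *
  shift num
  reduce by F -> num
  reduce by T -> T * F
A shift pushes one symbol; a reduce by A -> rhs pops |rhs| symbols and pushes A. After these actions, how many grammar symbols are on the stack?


Tracking the symbol stack through each action:
  Action 1: shift 'id' : push -> stack = [id] (size 1)
  Action 2: reduce by F -> id : pop 1, push F -> stack = [F] (size 1)
  Action 3: reduce by T -> F : pop 1, push T -> stack = [T] (size 1)
  Action 4: shift '*' : push -> stack = [T, *] (size 2)
  Action 5: shift 'num' : push -> stack = [T, *, num] (size 3)
  Action 6: reduce by F -> num : pop 1, push F -> stack = [T, *, F] (size 3)
  Action 7: reduce by T -> T * F : pop 3, push T -> stack = [T] (size 1)
Final stack size: 1

1


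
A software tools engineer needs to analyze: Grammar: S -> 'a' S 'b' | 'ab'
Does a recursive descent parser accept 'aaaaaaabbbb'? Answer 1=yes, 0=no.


Grammar accepts strings of the form a^n b^n (n >= 1)
Word: 'aaaaaaabbbb'
Counting: 7 a's and 4 b's
Check: 7 == 4? No
Mismatch: a-count != b-count
Rejected

0


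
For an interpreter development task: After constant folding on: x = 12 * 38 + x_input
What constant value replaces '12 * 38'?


Identifying constant sub-expression:
  Original: x = 12 * 38 + x_input
  12 and 38 are both compile-time constants
  Evaluating: 12 * 38 = 456
  After folding: x = 456 + x_input

456


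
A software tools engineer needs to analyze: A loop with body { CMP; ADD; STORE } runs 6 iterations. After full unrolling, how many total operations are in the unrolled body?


Loop body operations: CMP, ADD, STORE (3 ops per iteration)
Unrolling 6 iterations:
  Iteration 1: CMP, ADD, STORE (3 ops)
  Iteration 2: CMP, ADD, STORE (3 ops)
  Iteration 3: CMP, ADD, STORE (3 ops)
  Iteration 4: CMP, ADD, STORE (3 ops)
  Iteration 5: CMP, ADD, STORE (3 ops)
  Iteration 6: CMP, ADD, STORE (3 ops)
Total: 6 iterations * 3 ops/iter = 18 operations

18


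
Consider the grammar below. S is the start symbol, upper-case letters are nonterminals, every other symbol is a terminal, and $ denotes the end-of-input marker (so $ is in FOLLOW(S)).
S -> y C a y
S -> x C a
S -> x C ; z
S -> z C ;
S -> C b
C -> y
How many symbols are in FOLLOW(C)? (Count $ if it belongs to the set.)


S is the start symbol and does not occur in any rule body, so FOLLOW(S) = {$}.
Examining every occurrence of C in a rule body:
  S -> y C a y : C is followed by terminal 'a' -> add 'a'
  S -> x C a : C is followed by terminal 'a' -> add 'a' (already in the set)
  S -> x C ; z : C is followed by terminal ';' -> add ';'
  S -> z C ; : C is followed by terminal ';' -> add ';' (already in the set)
  S -> C b : C is followed by terminal 'b' -> add 'b'
  C -> y : C does not occur in the body -> contributes nothing
FOLLOW(C) = {;, a, b}
Count: 3

3


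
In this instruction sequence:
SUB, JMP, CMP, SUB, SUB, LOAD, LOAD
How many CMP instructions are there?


Scanning instruction sequence for CMP:
  Position 1: SUB
  Position 2: JMP
  Position 3: CMP <- MATCH
  Position 4: SUB
  Position 5: SUB
  Position 6: LOAD
  Position 7: LOAD
Matches at positions: [3]
Total CMP count: 1

1


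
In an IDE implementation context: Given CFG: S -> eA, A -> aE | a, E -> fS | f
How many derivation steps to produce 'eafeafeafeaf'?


Grammar: S -> eA, A -> aE | a, E -> fS | f
Deriving 'eafeafeafeaf':
Step 1: S -> eA => eA
Step 2: A -> aE => eaE
Step 3: E -> fS => eafS
Step 4: S -> eA => eafeA
Step 5: A -> aE => eafeaE
Step 6: E -> fS => eafeafS
Step 7: S -> eA => eafeafeA
Step 8: A -> aE => eafeafeaE
Step 9: E -> fS => eafeafeafS
Step 10: S -> eA => eafeafeafeA
Step 11: A -> aE => eafeafeafeaE
Step 12: E -> f => eafeafeafeaf
Total derivation steps: 12

12


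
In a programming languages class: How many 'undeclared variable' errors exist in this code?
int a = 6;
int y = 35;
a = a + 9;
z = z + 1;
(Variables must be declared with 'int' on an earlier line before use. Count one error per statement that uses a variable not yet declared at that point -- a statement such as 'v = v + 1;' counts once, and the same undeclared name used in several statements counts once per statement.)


Scanning code line by line:
  Line 1: declare 'a' -> declared = ['a']
  Line 2: declare 'y' -> declared = ['a', 'y']
  Line 3: use 'a' -> OK (declared)
  Line 4: use 'z' -> ERROR (undeclared)
Total undeclared variable errors: 1

1


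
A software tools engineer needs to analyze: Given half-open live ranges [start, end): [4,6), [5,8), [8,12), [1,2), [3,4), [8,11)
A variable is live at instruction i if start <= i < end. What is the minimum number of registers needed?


Live ranges:
  Var0: [4, 6)
  Var1: [5, 8)
  Var2: [8, 12)
  Var3: [1, 2)
  Var4: [3, 4)
  Var5: [8, 11)
Sweep-line events (position, delta, active):
  pos=1 start -> active=1
  pos=2 end -> active=0
  pos=3 start -> active=1
  pos=4 end -> active=0
  pos=4 start -> active=1
  pos=5 start -> active=2
  pos=6 end -> active=1
  pos=8 end -> active=0
  pos=8 start -> active=1
  pos=8 start -> active=2
  pos=11 end -> active=1
  pos=12 end -> active=0
Maximum simultaneous active: 2
Minimum registers needed: 2

2


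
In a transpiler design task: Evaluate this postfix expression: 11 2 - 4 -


Processing tokens left to right:
Push 11, Push 2
Pop 11 and 2, compute 11 - 2 = 9, push 9
Push 4
Pop 9 and 4, compute 9 - 4 = 5, push 5
Stack result: 5

5


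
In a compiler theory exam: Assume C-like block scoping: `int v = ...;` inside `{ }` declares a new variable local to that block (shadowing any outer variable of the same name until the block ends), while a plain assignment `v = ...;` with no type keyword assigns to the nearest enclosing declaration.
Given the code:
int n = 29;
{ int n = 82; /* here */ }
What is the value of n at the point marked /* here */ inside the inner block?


Analyzing scoping rules:
Outer scope: declares n = 29
Inner block: 'int n = 82;' declares a NEW n that shadows the outer one
Inside the block the inner declaration is in scope -> 82
Result: 82

82


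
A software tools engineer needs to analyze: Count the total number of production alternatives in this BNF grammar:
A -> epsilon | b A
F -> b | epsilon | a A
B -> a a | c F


Counting alternatives per rule:
  A: 2 alternative(s)
  F: 3 alternative(s)
  B: 2 alternative(s)
Sum: 2 + 3 + 2 = 7

7


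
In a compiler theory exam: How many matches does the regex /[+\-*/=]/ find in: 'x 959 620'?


Pattern: /[+\-*/=]/ (operators)
Input: 'x 959 620'
Scanning for matches:
Total matches: 0

0


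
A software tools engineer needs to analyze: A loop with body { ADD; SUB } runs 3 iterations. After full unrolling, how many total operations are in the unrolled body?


Loop body operations: ADD, SUB (2 ops per iteration)
Unrolling 3 iterations:
  Iteration 1: ADD, SUB (2 ops)
  Iteration 2: ADD, SUB (2 ops)
  Iteration 3: ADD, SUB (2 ops)
Total: 3 iterations * 2 ops/iter = 6 operations

6


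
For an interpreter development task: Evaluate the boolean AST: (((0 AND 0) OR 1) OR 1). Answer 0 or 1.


Step 1: Evaluate inner node
  0 AND 0 = 0
Step 2: Evaluate next node
  0 OR 1 = 1
Step 3: Evaluate root node
  1 OR 1 = 1

1


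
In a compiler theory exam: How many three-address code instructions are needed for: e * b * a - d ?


Expression: e * b * a - d
Generating three-address code (respecting * over +/- precedence):
  Instruction 1: t1 = e * b
  Instruction 2: t2 = t1 * a
  Instruction 3: t3 = t2 - d
Total instructions: 3

3


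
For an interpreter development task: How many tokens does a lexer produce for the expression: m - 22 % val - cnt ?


Scanning 'm - 22 % val - cnt'
Token 1: 'm' -> identifier
Token 2: '-' -> operator
Token 3: '22' -> integer_literal
Token 4: '%' -> operator
Token 5: 'val' -> identifier
Token 6: '-' -> operator
Token 7: 'cnt' -> identifier
Total tokens: 7

7


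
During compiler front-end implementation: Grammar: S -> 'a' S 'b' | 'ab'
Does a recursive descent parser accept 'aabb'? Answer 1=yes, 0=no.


Grammar accepts strings of the form a^n b^n (n >= 1)
Word: 'aabb'
Counting: 2 a's and 2 b's
Check: 2 == 2? Yes
Derivation (S -> aSb applied 1 time(s), then S -> ab): S => aSb => aabb
Accepted

1


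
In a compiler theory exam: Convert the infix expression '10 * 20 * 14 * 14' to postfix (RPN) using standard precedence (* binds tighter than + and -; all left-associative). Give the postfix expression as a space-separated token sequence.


Applying the shunting-yard algorithm:
  Operand 10 -> output
  Push '*' onto operator stack -> op-stack: [*]
  Operand 20 -> output
  See '*' (prec 2); top '*' (prec 2) >= it -> pop '*' to output
  Push '*' onto operator stack -> op-stack: [*]
  Operand 14 -> output
  See '*' (prec 2); top '*' (prec 2) >= it -> pop '*' to output
  Push '*' onto operator stack -> op-stack: [*]
  Operand 14 -> output
  End of input: pop '*' to output
Postfix result: 10 20 * 14 * 14 *

10 20 * 14 * 14 *


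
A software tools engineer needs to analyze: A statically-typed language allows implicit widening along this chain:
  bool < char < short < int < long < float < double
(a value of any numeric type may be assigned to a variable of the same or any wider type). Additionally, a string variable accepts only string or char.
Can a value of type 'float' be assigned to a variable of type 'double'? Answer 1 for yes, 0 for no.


Target variable type: double
Source value type: float
Numeric ranks: float=5, double=6
Widening allowed iff rank(source) <= rank(target): 5 <= 6? Yes
Result: 1

1


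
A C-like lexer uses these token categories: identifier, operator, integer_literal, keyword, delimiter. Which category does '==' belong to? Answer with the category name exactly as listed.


Token: '=='
Checking categories:
  identifier: no
  integer_literal: no
  operator: YES
  keyword: no
  delimiter: no
Category: operator

operator


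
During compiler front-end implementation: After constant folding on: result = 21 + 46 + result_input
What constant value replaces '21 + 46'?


Identifying constant sub-expression:
  Original: result = 21 + 46 + result_input
  21 and 46 are both compile-time constants
  Evaluating: 21 + 46 = 67
  After folding: result = 67 + result_input

67


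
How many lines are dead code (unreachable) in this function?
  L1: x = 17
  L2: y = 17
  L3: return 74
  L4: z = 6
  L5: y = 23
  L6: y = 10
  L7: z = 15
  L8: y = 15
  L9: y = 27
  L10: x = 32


Analyzing control flow:
  L1: reachable (before return)
  L2: reachable (before return)
  L3: reachable (return statement)
  L4: DEAD (after return at L3)
  L5: DEAD (after return at L3)
  L6: DEAD (after return at L3)
  L7: DEAD (after return at L3)
  L8: DEAD (after return at L3)
  L9: DEAD (after return at L3)
  L10: DEAD (after return at L3)
Return at L3, total lines = 10
Dead lines: L4 through L10
Count: 7

7


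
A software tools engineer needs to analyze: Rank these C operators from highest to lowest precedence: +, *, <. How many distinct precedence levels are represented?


Looking up precedence for each operator:
  + -> precedence 5
  * -> precedence 6
  < -> precedence 4
Sorted highest to lowest: *, +, <
Distinct precedence values: [6, 5, 4]
Number of distinct levels: 3

3


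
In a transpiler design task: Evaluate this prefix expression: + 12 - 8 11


Parsing prefix expression: + 12 - 8 11
Step 1: Innermost operation '- 8 11'
  8 - 11 = -3
Step 2: Outer operation '+ 12 [-3]'
  12 + -3 = 9

9


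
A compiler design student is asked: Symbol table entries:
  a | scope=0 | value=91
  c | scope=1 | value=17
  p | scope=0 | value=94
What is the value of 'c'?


Searching symbol table for 'c':
  a | scope=0 | value=91
  c | scope=1 | value=17 <- MATCH
  p | scope=0 | value=94
Found 'c' at scope 1 with value 17

17


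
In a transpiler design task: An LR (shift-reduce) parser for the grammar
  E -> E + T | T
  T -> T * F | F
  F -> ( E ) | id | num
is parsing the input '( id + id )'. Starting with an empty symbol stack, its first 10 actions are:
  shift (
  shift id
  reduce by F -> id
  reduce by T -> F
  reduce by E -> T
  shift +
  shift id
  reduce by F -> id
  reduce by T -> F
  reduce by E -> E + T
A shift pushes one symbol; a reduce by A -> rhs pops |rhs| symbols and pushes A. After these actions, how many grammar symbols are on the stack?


Tracking the symbol stack through each action:
  Action 1: shift '(' : push -> stack = [(] (size 1)
  Action 2: shift 'id' : push -> stack = [(, id] (size 2)
  Action 3: reduce by F -> id : pop 1, push F -> stack = [(, F] (size 2)
  Action 4: reduce by T -> F : pop 1, push T -> stack = [(, T] (size 2)
  Action 5: reduce by E -> T : pop 1, push E -> stack = [(, E] (size 2)
  Action 6: shift '+' : push -> stack = [(, E, +] (size 3)
  Action 7: shift 'id' : push -> stack = [(, E, +, id] (size 4)
  Action 8: reduce by F -> id : pop 1, push F -> stack = [(, E, +, F] (size 4)
  Action 9: reduce by T -> F : pop 1, push T -> stack = [(, E, +, T] (size 4)
  Action 10: reduce by E -> E + T : pop 3, push E -> stack = [(, E] (size 2)
Final stack size: 2

2


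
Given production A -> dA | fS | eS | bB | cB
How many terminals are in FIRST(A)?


Production: A -> dA | fS | eS | bB | cB
Examining each alternative for leading terminals:
  A -> dA : first terminal = 'd'
  A -> fS : first terminal = 'f'
  A -> eS : first terminal = 'e'
  A -> bB : first terminal = 'b'
  A -> cB : first terminal = 'c'
FIRST(A) = {b, c, d, e, f}
Count: 5

5


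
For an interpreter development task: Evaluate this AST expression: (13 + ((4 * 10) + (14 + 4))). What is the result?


Expression: (13 + ((4 * 10) + (14 + 4)))
Evaluating step by step:
  4 * 10 = 40
  14 + 4 = 18
  40 + 18 = 58
  13 + 58 = 71
Result: 71

71


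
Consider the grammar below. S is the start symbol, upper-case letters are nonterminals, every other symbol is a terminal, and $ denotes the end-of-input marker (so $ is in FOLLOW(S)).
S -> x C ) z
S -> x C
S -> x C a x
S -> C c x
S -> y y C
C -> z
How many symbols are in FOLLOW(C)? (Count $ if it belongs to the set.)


S is the start symbol and does not occur in any rule body, so FOLLOW(S) = {$}.
Examining every occurrence of C in a rule body:
  S -> x C ) z : C is followed by terminal ')' -> add ')'
  S -> x C : C is at the right end -> add FOLLOW(S) = {$}
  S -> x C a x : C is followed by terminal 'a' -> add 'a'
  S -> C c x : C is followed by terminal 'c' -> add 'c'
  S -> y y C : C is at the right end -> add FOLLOW(S) = {$} (already in the set)
  C -> z : C does not occur in the body -> contributes nothing
FOLLOW(C) = {), a, c, $}
Count: 4

4


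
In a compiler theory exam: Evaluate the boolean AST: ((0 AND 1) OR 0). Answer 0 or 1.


Step 1: Evaluate inner node
  0 AND 1 = 0
Step 2: Evaluate root node
  0 OR 0 = 0

0


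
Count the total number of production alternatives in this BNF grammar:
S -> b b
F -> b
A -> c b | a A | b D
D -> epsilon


Counting alternatives per rule:
  S: 1 alternative(s)
  F: 1 alternative(s)
  A: 3 alternative(s)
  D: 1 alternative(s)
Sum: 1 + 1 + 3 + 1 = 6

6


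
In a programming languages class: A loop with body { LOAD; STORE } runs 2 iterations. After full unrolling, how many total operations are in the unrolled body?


Loop body operations: LOAD, STORE (2 ops per iteration)
Unrolling 2 iterations:
  Iteration 1: LOAD, STORE (2 ops)
  Iteration 2: LOAD, STORE (2 ops)
Total: 2 iterations * 2 ops/iter = 4 operations

4


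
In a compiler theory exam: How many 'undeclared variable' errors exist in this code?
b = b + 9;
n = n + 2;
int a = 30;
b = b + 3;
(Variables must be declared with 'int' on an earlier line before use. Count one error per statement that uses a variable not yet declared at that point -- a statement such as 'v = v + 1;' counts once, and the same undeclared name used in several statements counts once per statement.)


Scanning code line by line:
  Line 1: use 'b' -> ERROR (undeclared)
  Line 2: use 'n' -> ERROR (undeclared)
  Line 3: declare 'a' -> declared = ['a']
  Line 4: use 'b' -> ERROR (undeclared)
Total undeclared variable errors: 3

3


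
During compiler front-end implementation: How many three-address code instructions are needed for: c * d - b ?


Expression: c * d - b
Generating three-address code (respecting * over +/- precedence):
  Instruction 1: t1 = c * d
  Instruction 2: t2 = t1 - b
Total instructions: 2

2


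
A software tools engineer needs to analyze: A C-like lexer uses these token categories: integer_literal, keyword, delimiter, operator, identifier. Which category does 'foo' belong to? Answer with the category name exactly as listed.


Token: 'foo'
Checking categories:
  identifier: YES
  integer_literal: no
  operator: no
  keyword: no
  delimiter: no
Category: identifier

identifier


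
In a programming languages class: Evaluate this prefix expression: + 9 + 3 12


Parsing prefix expression: + 9 + 3 12
Step 1: Innermost operation '+ 3 12'
  3 + 12 = 15
Step 2: Outer operation '+ 9 [15]'
  9 + 15 = 24

24


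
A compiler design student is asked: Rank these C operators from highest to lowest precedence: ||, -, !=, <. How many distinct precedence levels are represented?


Looking up precedence for each operator:
  || -> precedence 1
  - -> precedence 5
  != -> precedence 3
  < -> precedence 4
Sorted highest to lowest: -, <, !=, ||
Distinct precedence values: [5, 4, 3, 1]
Number of distinct levels: 4

4
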